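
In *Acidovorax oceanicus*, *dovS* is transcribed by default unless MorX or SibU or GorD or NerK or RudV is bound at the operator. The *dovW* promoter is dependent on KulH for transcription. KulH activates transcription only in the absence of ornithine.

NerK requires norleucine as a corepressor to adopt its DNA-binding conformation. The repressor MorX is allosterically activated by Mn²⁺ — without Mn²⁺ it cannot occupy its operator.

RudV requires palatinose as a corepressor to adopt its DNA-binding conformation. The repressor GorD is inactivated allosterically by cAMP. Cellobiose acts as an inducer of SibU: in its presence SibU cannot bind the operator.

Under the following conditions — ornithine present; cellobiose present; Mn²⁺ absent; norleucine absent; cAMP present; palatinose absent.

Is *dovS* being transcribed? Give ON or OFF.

ON

Mn²⁺ is absent, so MorX is inactive.
Cellobiose is present, so SibU is inactive.
cAMP is present, so GorD is inactive.
Norleucine is absent, so NerK is inactive.
Palatinose is absent, so RudV is inactive.
With no repressor bound, *dovS* is transcribed.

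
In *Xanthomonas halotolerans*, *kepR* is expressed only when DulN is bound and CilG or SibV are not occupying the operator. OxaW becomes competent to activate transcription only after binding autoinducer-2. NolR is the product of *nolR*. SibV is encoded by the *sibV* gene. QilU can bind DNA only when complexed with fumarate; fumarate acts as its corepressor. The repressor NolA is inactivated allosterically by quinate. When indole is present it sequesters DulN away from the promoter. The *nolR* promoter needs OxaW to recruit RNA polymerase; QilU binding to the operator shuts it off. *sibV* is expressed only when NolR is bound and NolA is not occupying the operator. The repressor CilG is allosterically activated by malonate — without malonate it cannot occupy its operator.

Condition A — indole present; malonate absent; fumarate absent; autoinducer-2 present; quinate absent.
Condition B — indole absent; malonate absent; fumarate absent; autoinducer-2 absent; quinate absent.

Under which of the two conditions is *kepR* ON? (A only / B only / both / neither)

Condition A:
Indole is present, so DulN is inactive.
Malonate is absent, so CilG is inactive.
Fumarate is absent, so QilU is inactive.
Autoinducer-2 is present, so OxaW is active.
No repressor is bound and OxaW is active, so *nolR* is transcribed.
So NolR is produced and active.
Quinate is absent, so NolA is active.
With repressor NolA bound, *sibV* is not transcribed.
So SibV is not produced.
Required activator DulN is absent, so *kepR* is not transcribed.
→ *kepR* is OFF in A.
Condition B:
Indole is absent, so DulN is active.
Malonate is absent, so CilG is inactive.
Fumarate is absent, so QilU is inactive.
Autoinducer-2 is absent, so OxaW is inactive.
Required activator OxaW is absent, so *nolR* is not transcribed.
So NolR is not produced.
Quinate is absent, so NolA is active.
With repressor NolA bound, *sibV* is not transcribed.
So SibV is not produced.
No repressor is bound and DulN is active, so *kepR* is transcribed.
→ *kepR* is ON in B.

B only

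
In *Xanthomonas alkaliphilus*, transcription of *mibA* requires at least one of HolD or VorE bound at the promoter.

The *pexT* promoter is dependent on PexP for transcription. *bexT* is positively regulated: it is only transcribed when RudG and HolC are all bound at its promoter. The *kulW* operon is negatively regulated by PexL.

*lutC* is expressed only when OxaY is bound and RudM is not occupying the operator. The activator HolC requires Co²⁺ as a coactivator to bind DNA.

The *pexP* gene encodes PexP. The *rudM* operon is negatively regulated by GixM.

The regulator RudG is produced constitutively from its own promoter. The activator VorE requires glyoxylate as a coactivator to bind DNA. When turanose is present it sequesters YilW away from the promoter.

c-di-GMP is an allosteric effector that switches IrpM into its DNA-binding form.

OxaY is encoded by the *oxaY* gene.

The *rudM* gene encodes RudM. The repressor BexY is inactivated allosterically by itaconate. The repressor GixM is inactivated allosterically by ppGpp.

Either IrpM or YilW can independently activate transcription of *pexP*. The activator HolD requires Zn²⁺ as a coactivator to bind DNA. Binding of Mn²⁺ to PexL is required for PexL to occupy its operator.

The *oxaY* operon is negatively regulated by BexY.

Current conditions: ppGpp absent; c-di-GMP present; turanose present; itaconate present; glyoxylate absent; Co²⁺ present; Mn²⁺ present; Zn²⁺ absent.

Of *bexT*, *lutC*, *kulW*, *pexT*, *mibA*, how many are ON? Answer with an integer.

3

RudG is produced constitutively and is active.
Co²⁺ is present, so HolC is active.
No repressor is bound and RudG and HolC are active, so *bexT* is transcribed.
→ *bexT* is ON.
Itaconate is present, so BexY is inactive.
With no repressor bound, *oxaY* is transcribed.
So OxaY is produced and active.
ppGpp is absent, so GixM is active.
With repressor GixM bound, *rudM* is not transcribed.
So RudM is not produced.
No repressor is bound and OxaY is active, so *lutC* is transcribed.
→ *lutC* is ON.
Mn²⁺ is present, so PexL is active.
With repressor PexL bound, *kulW* is not transcribed.
→ *kulW* is OFF.
c-di-GMP is present, so IrpM is active.
Turanose is present, so YilW is inactive.
Activator IrpM is present, so *pexP* is transcribed.
So PexP is produced and active.
No repressor is bound and PexP is active, so *pexT* is transcribed.
→ *pexT* is ON.
Zn²⁺ is absent, so HolD is inactive.
Glyoxylate is absent, so VorE is inactive.
No activator is available at the *mibA* promoter, so *mibA* is not transcribed.
→ *mibA* is OFF.
3 of the 5 genes are transcribed.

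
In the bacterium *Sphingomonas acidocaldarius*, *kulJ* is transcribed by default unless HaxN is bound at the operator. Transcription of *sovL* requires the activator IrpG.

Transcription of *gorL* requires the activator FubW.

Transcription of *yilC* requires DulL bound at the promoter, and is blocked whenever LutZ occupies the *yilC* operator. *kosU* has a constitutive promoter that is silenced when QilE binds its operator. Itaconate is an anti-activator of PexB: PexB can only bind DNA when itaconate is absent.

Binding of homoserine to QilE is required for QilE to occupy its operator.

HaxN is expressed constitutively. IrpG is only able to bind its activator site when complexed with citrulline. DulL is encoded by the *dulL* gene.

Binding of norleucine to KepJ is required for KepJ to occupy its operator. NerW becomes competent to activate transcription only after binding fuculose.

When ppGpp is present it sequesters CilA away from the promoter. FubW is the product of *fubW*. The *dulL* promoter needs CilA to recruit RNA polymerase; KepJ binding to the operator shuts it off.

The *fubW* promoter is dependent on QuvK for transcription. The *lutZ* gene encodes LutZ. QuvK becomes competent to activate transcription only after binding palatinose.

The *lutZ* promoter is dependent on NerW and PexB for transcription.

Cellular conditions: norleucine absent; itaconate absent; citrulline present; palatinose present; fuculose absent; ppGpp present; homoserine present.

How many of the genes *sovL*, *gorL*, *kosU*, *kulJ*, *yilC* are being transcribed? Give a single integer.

Citrulline is present, so IrpG is active.
No repressor is bound and IrpG is active, so *sovL* is transcribed.
→ *sovL* is ON.
Palatinose is present, so QuvK is active.
No repressor is bound and QuvK is active, so *fubW* is transcribed.
So FubW is produced and active.
No repressor is bound and FubW is active, so *gorL* is transcribed.
→ *gorL* is ON.
Homoserine is present, so QilE is active.
With repressor QilE bound, *kosU* is not transcribed.
→ *kosU* is OFF.
HaxN is produced constitutively and is active.
With repressor HaxN bound, *kulJ* is not transcribed.
→ *kulJ* is OFF.
Norleucine is absent, so KepJ is inactive.
ppGpp is present, so CilA is inactive.
Required activator CilA is absent, so *dulL* is not transcribed.
So DulL is not produced.
Fuculose is absent, so NerW is inactive.
Itaconate is absent, so PexB is active.
Required activator NerW is absent, so *lutZ* is not transcribed.
So LutZ is not produced.
Required activator DulL is absent, so *yilC* is not transcribed.
→ *yilC* is OFF.
2 of the 5 genes are transcribed.

2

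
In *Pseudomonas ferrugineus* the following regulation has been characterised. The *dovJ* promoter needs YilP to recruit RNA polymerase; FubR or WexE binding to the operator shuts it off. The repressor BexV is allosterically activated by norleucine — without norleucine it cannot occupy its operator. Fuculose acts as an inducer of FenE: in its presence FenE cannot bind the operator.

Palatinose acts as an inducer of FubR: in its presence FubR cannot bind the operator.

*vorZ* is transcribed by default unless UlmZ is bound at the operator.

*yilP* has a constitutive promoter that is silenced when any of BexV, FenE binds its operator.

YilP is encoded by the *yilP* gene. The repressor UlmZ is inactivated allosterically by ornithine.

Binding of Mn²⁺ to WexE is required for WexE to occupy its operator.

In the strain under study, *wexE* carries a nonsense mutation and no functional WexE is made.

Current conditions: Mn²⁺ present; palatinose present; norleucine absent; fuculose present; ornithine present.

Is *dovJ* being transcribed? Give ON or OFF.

ON

Norleucine is absent, so BexV is inactive.
Fuculose is present, so FenE is inactive.
With no repressor bound, *yilP* is transcribed.
So YilP is produced and active.
Palatinose is present, so FubR is inactive.
WexE is non-functional in this strain, so it has no effect.
No repressor is bound and YilP is active, so *dovJ* is transcribed.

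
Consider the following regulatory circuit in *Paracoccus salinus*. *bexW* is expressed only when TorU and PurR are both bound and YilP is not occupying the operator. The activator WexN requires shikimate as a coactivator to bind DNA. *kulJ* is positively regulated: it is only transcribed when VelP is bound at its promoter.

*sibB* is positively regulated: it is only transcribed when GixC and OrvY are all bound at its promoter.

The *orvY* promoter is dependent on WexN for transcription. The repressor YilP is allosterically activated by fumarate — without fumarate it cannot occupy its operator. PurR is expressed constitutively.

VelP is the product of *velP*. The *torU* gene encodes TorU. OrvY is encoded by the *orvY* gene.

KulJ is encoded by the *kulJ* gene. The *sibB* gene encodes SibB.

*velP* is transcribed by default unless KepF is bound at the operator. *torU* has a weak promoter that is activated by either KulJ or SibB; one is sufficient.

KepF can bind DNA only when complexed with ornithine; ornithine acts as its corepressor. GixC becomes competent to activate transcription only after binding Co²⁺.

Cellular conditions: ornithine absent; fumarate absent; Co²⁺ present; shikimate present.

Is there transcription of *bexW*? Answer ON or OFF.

Fumarate is absent, so YilP is inactive.
Ornithine is absent, so KepF is inactive.
With no repressor bound, *velP* is transcribed.
So VelP is produced and active.
No repressor is bound and VelP is active, so *kulJ* is transcribed.
So KulJ is produced and active.
Co²⁺ is present, so GixC is active.
Shikimate is present, so WexN is active.
No repressor is bound and WexN is active, so *orvY* is transcribed.
So OrvY is produced and active.
No repressor is bound and GixC and OrvY are active, so *sibB* is transcribed.
So SibB is produced and active.
Activator KulJ is present, so *torU* is transcribed.
So TorU is produced and active.
PurR is produced constitutively and is active.
No repressor is bound and TorU and PurR are active, so *bexW* is transcribed.

ON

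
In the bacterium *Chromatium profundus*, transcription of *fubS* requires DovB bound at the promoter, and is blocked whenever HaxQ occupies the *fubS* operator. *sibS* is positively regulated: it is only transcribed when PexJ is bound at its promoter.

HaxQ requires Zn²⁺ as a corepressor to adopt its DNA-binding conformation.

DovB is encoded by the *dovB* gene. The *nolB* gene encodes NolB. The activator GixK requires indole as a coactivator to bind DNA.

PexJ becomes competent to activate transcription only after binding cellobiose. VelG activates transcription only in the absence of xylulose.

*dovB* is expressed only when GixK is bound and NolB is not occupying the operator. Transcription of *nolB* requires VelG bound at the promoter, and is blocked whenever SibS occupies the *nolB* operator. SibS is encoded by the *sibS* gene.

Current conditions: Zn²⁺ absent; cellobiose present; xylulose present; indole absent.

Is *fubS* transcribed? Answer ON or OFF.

Cellobiose is present, so PexJ is active.
No repressor is bound and PexJ is active, so *sibS* is transcribed.
So SibS is produced and active.
Xylulose is present, so VelG is inactive.
With repressor SibS bound, *nolB* is not transcribed.
So NolB is not produced.
Indole is absent, so GixK is inactive.
Required activator GixK is absent, so *dovB* is not transcribed.
So DovB is not produced.
Zn²⁺ is absent, so HaxQ is inactive.
Required activator DovB is absent, so *fubS* is not transcribed.

OFF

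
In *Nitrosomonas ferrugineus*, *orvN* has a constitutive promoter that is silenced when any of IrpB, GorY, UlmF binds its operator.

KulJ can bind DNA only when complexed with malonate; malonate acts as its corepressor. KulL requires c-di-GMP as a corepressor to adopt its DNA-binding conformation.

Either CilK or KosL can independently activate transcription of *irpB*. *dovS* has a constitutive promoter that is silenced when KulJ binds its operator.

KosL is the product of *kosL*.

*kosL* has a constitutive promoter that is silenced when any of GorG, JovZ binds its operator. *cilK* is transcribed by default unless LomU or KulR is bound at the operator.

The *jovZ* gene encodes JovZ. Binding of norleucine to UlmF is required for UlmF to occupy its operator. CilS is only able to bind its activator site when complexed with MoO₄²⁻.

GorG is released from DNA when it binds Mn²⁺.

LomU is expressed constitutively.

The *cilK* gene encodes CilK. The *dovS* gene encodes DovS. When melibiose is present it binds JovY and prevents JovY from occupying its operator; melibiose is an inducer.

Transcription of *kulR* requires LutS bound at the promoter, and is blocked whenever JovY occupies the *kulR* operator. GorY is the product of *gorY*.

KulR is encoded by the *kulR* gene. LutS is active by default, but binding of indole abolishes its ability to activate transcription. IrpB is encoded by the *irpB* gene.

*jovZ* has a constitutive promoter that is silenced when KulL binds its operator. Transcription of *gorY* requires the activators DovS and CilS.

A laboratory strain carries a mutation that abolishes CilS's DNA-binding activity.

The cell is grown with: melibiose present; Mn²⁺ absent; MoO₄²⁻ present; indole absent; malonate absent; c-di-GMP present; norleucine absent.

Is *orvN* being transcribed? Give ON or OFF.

ON

LomU is produced constitutively and is active.
Melibiose is present, so JovY is inactive.
Indole is absent, so LutS is active.
No repressor is bound and LutS is active, so *kulR* is transcribed.
So KulR is produced and active.
With repressor LomU bound, *cilK* is not transcribed.
So CilK is not produced.
Mn²⁺ is absent, so GorG is active.
c-di-GMP is present, so KulL is active.
With repressor KulL bound, *jovZ* is not transcribed.
So JovZ is not produced.
With repressor GorG bound, *kosL* is not transcribed.
So KosL is not produced.
No activator is available at the *irpB* promoter, so *irpB* is not transcribed.
So IrpB is not produced.
Malonate is absent, so KulJ is inactive.
With no repressor bound, *dovS* is transcribed.
So DovS is produced and active.
CilS is non-functional in this strain, so it has no effect.
Required activator CilS is absent, so *gorY* is not transcribed.
So GorY is not produced.
Norleucine is absent, so UlmF is inactive.
With no repressor bound, *orvN* is transcribed.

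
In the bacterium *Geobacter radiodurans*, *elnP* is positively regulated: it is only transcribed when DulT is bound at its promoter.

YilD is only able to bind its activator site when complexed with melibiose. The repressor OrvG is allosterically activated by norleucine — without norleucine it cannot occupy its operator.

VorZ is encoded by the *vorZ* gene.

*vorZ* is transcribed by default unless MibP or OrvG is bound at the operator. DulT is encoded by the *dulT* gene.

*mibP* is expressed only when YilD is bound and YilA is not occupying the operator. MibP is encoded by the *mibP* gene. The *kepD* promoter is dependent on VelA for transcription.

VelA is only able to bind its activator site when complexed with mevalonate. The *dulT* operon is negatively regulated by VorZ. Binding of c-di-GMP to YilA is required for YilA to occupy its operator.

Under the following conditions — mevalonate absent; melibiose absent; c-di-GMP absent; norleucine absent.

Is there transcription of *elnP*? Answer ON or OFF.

c-di-GMP is absent, so YilA is inactive.
Melibiose is absent, so YilD is inactive.
Required activator YilD is absent, so *mibP* is not transcribed.
So MibP is not produced.
Norleucine is absent, so OrvG is inactive.
With no repressor bound, *vorZ* is transcribed.
So VorZ is produced and active.
With repressor VorZ bound, *dulT* is not transcribed.
So DulT is not produced.
Required activator DulT is absent, so *elnP* is not transcribed.

OFF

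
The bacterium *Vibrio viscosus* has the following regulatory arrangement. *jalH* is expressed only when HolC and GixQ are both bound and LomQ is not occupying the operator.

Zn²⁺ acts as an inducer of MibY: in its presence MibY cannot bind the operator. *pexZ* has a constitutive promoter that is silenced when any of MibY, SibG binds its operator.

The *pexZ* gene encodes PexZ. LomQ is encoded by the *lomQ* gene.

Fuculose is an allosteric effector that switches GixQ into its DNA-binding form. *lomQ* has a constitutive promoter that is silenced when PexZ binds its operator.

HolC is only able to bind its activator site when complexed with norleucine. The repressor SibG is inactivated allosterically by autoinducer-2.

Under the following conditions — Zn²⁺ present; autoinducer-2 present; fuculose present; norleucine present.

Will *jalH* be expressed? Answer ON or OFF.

ON

Norleucine is present, so HolC is active.
Fuculose is present, so GixQ is active.
Zn²⁺ is present, so MibY is inactive.
Autoinducer-2 is present, so SibG is inactive.
With no repressor bound, *pexZ* is transcribed.
So PexZ is produced and active.
With repressor PexZ bound, *lomQ* is not transcribed.
So LomQ is not produced.
No repressor is bound and HolC and GixQ are active, so *jalH* is transcribed.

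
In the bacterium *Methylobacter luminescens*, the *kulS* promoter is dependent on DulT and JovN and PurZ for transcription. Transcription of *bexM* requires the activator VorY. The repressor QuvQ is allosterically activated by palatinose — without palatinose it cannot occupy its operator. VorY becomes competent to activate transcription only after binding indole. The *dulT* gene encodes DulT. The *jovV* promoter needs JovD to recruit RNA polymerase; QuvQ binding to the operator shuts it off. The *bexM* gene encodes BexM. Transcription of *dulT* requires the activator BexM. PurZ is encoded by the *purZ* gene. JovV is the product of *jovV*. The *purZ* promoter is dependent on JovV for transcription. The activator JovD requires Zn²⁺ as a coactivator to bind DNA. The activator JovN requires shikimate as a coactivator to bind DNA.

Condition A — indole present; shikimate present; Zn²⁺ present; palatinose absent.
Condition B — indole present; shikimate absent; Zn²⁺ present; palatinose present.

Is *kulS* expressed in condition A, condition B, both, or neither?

A only

Condition A:
Indole is present, so VorY is active.
No repressor is bound and VorY is active, so *bexM* is transcribed.
So BexM is produced and active.
No repressor is bound and BexM is active, so *dulT* is transcribed.
So DulT is produced and active.
Shikimate is present, so JovN is active.
Zn²⁺ is present, so JovD is active.
Palatinose is absent, so QuvQ is inactive.
No repressor is bound and JovD is active, so *jovV* is transcribed.
So JovV is produced and active.
No repressor is bound and JovV is active, so *purZ* is transcribed.
So PurZ is produced and active.
No repressor is bound and DulT and JovN and PurZ are active, so *kulS* is transcribed.
→ *kulS* is ON in A.
Condition B:
Indole is present, so VorY is active.
No repressor is bound and VorY is active, so *bexM* is transcribed.
So BexM is produced and active.
No repressor is bound and BexM is active, so *dulT* is transcribed.
So DulT is produced and active.
Shikimate is absent, so JovN is inactive.
Zn²⁺ is present, so JovD is active.
Palatinose is present, so QuvQ is active.
With repressor QuvQ bound, *jovV* is not transcribed.
So JovV is not produced.
Required activator JovV is absent, so *purZ* is not transcribed.
So PurZ is not produced.
Required activator JovN is absent, so *kulS* is not transcribed.
→ *kulS* is OFF in B.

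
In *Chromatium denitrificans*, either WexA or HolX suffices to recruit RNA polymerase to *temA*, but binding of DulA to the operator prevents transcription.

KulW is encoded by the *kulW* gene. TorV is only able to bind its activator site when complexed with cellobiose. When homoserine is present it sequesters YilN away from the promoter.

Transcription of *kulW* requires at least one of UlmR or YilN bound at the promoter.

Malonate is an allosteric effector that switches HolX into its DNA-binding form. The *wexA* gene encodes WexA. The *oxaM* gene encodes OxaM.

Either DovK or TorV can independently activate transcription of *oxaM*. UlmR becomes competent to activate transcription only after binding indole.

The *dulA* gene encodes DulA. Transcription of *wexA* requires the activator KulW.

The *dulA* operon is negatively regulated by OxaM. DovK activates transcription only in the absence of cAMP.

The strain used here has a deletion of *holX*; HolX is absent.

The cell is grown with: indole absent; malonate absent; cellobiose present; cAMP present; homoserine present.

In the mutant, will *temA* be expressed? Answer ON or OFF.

OFF

Indole is absent, so UlmR is inactive.
Homoserine is present, so YilN is inactive.
No activator is available at the *kulW* promoter, so *kulW* is not transcribed.
So KulW is not produced.
Required activator KulW is absent, so *wexA* is not transcribed.
So WexA is not produced.
cAMP is present, so DovK is inactive.
Cellobiose is present, so TorV is active.
Activator TorV is present, so *oxaM* is transcribed.
So OxaM is produced and active.
With repressor OxaM bound, *dulA* is not transcribed.
So DulA is not produced.
HolX is non-functional in this strain, so it has no effect.
No activator is available at the *temA* promoter, so *temA* is not transcribed.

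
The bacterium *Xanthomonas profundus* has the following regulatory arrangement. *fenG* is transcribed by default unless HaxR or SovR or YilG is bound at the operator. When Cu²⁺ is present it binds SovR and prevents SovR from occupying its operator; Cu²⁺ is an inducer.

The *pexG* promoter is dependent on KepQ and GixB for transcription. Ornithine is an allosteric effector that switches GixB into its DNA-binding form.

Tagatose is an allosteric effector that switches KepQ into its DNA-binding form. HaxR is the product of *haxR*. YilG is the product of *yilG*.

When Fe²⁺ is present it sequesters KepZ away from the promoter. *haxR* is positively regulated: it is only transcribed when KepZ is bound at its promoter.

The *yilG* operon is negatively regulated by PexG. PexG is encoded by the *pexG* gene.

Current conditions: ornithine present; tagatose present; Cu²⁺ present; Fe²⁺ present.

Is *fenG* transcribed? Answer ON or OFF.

ON

Fe²⁺ is present, so KepZ is inactive.
Required activator KepZ is absent, so *haxR* is not transcribed.
So HaxR is not produced.
Cu²⁺ is present, so SovR is inactive.
Tagatose is present, so KepQ is active.
Ornithine is present, so GixB is active.
No repressor is bound and KepQ and GixB are active, so *pexG* is transcribed.
So PexG is produced and active.
With repressor PexG bound, *yilG* is not transcribed.
So YilG is not produced.
With no repressor bound, *fenG* is transcribed.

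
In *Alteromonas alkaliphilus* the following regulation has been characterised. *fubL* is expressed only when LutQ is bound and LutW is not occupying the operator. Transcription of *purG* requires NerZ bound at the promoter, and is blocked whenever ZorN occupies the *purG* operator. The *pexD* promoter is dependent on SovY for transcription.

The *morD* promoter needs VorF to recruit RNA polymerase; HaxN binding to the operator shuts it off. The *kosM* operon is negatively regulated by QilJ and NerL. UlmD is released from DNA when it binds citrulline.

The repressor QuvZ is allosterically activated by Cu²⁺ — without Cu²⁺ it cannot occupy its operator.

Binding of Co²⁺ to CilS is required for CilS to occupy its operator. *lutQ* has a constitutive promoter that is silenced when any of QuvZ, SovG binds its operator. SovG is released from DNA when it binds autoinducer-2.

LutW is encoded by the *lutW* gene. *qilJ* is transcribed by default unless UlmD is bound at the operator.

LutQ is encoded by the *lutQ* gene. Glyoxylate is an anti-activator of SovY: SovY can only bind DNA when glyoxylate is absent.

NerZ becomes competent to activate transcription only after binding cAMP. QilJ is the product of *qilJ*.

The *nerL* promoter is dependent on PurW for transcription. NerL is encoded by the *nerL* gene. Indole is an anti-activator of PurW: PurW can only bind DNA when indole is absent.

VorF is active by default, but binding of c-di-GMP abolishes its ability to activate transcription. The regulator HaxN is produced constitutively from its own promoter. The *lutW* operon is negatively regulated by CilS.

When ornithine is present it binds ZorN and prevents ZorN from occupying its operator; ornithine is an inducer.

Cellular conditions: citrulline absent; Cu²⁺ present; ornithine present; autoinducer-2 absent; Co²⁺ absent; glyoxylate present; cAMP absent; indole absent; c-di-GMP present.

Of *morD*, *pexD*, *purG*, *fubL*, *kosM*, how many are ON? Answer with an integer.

HaxN is produced constitutively and is active.
c-di-GMP is present, so VorF is inactive.
With repressor HaxN bound, *morD* is not transcribed.
→ *morD* is OFF.
Glyoxylate is present, so SovY is inactive.
Required activator SovY is absent, so *pexD* is not transcribed.
→ *pexD* is OFF.
cAMP is absent, so NerZ is inactive.
Ornithine is present, so ZorN is inactive.
Required activator NerZ is absent, so *purG* is not transcribed.
→ *purG* is OFF.
Cu²⁺ is present, so QuvZ is active.
Autoinducer-2 is absent, so SovG is active.
With repressor QuvZ bound, *lutQ* is not transcribed.
So LutQ is not produced.
Co²⁺ is absent, so CilS is inactive.
With no repressor bound, *lutW* is transcribed.
So LutW is produced and active.
With repressor LutW bound, *fubL* is not transcribed.
→ *fubL* is OFF.
Citrulline is absent, so UlmD is active.
With repressor UlmD bound, *qilJ* is not transcribed.
So QilJ is not produced.
Indole is absent, so PurW is active.
No repressor is bound and PurW is active, so *nerL* is transcribed.
So NerL is produced and active.
With repressor NerL bound, *kosM* is not transcribed.
→ *kosM* is OFF.
0 of the 5 genes are transcribed.

0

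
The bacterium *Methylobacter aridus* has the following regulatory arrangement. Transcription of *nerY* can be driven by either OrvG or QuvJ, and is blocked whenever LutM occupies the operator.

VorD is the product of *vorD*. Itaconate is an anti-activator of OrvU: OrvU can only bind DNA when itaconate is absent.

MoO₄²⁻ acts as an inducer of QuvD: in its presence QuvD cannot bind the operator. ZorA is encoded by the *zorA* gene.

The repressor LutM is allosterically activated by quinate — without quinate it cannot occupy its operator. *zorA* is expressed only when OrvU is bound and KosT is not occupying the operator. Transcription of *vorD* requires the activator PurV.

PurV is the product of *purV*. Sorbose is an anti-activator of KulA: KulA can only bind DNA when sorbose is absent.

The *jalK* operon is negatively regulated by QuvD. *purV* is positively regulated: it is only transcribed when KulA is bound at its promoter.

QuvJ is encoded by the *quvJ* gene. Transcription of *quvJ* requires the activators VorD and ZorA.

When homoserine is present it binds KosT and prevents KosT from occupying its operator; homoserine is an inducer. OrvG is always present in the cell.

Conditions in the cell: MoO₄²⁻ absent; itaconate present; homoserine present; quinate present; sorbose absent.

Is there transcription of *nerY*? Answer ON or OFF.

OFF

Quinate is present, so LutM is active.
OrvG is produced constitutively and is active.
Sorbose is absent, so KulA is active.
No repressor is bound and KulA is active, so *purV* is transcribed.
So PurV is produced and active.
No repressor is bound and PurV is active, so *vorD* is transcribed.
So VorD is produced and active.
Homoserine is present, so KosT is inactive.
Itaconate is present, so OrvU is inactive.
Required activator OrvU is absent, so *zorA* is not transcribed.
So ZorA is not produced.
Required activator ZorA is absent, so *quvJ* is not transcribed.
So QuvJ is not produced.
With repressor LutM bound, *nerY* is not transcribed.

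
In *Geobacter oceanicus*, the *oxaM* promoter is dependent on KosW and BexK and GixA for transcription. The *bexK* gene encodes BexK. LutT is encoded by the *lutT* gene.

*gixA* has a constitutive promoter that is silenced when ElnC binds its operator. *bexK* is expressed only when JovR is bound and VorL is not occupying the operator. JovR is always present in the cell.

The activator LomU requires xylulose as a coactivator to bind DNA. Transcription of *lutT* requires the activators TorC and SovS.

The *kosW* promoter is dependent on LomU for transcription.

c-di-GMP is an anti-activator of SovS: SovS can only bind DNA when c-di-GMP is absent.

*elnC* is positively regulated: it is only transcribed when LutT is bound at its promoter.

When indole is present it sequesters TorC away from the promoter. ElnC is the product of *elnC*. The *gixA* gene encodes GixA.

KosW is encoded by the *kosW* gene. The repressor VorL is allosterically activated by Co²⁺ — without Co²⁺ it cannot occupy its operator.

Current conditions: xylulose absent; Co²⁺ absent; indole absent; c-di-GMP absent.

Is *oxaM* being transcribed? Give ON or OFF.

OFF

Xylulose is absent, so LomU is inactive.
Required activator LomU is absent, so *kosW* is not transcribed.
So KosW is not produced.
JovR is produced constitutively and is active.
Co²⁺ is absent, so VorL is inactive.
No repressor is bound and JovR is active, so *bexK* is transcribed.
So BexK is produced and active.
Indole is absent, so TorC is active.
c-di-GMP is absent, so SovS is active.
No repressor is bound and TorC and SovS are active, so *lutT* is transcribed.
So LutT is produced and active.
No repressor is bound and LutT is active, so *elnC* is transcribed.
So ElnC is produced and active.
With repressor ElnC bound, *gixA* is not transcribed.
So GixA is not produced.
Required activator KosW is absent, so *oxaM* is not transcribed.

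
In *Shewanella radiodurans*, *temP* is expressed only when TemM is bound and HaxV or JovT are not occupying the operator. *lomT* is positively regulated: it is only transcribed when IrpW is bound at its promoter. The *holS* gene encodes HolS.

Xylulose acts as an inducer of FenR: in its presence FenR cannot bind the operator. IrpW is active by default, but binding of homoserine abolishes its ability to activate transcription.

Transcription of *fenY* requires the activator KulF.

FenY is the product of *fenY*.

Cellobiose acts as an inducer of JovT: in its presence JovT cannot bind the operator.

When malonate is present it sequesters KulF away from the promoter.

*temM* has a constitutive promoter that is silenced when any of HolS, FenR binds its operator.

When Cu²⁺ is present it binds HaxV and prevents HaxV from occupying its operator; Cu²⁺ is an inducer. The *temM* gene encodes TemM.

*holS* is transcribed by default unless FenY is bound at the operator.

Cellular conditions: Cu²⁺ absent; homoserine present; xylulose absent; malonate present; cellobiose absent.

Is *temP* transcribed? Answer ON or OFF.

Cu²⁺ is absent, so HaxV is active.
Cellobiose is absent, so JovT is active.
Malonate is present, so KulF is inactive.
Required activator KulF is absent, so *fenY* is not transcribed.
So FenY is not produced.
With no repressor bound, *holS* is transcribed.
So HolS is produced and active.
Xylulose is absent, so FenR is active.
With repressor HolS bound, *temM* is not transcribed.
So TemM is not produced.
With repressor HaxV bound, *temP* is not transcribed.

OFF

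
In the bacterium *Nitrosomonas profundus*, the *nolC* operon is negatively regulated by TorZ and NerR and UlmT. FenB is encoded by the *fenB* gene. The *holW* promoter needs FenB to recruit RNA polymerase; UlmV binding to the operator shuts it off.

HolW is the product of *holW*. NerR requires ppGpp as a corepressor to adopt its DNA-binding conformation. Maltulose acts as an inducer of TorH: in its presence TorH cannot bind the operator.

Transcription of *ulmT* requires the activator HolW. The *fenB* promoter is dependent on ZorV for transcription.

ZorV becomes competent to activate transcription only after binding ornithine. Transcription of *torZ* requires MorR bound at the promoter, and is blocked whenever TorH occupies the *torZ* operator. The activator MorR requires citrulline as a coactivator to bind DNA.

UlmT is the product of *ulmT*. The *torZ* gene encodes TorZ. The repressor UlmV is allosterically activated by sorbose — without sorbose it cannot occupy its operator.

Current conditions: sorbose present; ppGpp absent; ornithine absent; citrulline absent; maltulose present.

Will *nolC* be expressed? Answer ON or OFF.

ON

Citrulline is absent, so MorR is inactive.
Maltulose is present, so TorH is inactive.
Required activator MorR is absent, so *torZ* is not transcribed.
So TorZ is not produced.
ppGpp is absent, so NerR is inactive.
Ornithine is absent, so ZorV is inactive.
Required activator ZorV is absent, so *fenB* is not transcribed.
So FenB is not produced.
Sorbose is present, so UlmV is active.
With repressor UlmV bound, *holW* is not transcribed.
So HolW is not produced.
Required activator HolW is absent, so *ulmT* is not transcribed.
So UlmT is not produced.
With no repressor bound, *nolC* is transcribed.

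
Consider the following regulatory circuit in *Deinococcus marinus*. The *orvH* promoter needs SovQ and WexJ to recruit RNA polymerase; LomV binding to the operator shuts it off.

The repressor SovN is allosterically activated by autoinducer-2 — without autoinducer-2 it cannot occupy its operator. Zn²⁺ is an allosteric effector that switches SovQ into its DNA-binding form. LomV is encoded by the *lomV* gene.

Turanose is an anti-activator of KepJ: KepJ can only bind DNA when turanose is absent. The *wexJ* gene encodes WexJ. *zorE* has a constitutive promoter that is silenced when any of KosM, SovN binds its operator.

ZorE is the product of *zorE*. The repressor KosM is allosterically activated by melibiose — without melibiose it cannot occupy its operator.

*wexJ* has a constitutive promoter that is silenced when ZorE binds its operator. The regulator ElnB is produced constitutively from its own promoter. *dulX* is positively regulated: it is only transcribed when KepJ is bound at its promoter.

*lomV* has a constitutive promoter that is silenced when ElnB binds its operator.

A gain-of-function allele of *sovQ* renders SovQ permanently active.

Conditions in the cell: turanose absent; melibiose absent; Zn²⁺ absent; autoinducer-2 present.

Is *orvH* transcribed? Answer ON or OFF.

ON

SovQ is constitutively active in this strain.
Melibiose is absent, so KosM is inactive.
Autoinducer-2 is present, so SovN is active.
With repressor SovN bound, *zorE* is not transcribed.
So ZorE is not produced.
With no repressor bound, *wexJ* is transcribed.
So WexJ is produced and active.
ElnB is produced constitutively and is active.
With repressor ElnB bound, *lomV* is not transcribed.
So LomV is not produced.
No repressor is bound and SovQ and WexJ are active, so *orvH* is transcribed.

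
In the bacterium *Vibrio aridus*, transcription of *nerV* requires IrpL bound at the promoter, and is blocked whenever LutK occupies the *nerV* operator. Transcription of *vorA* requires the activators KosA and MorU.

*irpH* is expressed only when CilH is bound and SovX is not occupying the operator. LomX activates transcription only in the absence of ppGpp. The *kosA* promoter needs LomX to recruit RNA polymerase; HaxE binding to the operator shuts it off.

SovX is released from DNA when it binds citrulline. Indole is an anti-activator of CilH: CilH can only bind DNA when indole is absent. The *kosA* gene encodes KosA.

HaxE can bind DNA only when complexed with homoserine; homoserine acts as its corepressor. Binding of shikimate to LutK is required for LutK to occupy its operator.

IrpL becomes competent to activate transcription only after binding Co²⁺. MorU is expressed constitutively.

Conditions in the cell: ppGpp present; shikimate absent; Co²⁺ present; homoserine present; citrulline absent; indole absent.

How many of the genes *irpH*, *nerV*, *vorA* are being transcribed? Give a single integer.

Citrulline is absent, so SovX is active.
Indole is absent, so CilH is active.
With repressor SovX bound, *irpH* is not transcribed.
→ *irpH* is OFF.
Co²⁺ is present, so IrpL is active.
Shikimate is absent, so LutK is inactive.
No repressor is bound and IrpL is active, so *nerV* is transcribed.
→ *nerV* is ON.
ppGpp is present, so LomX is inactive.
Homoserine is present, so HaxE is active.
With repressor HaxE bound, *kosA* is not transcribed.
So KosA is not produced.
MorU is produced constitutively and is active.
Required activator KosA is absent, so *vorA* is not transcribed.
→ *vorA* is OFF.
1 of the 3 genes is transcribed.

1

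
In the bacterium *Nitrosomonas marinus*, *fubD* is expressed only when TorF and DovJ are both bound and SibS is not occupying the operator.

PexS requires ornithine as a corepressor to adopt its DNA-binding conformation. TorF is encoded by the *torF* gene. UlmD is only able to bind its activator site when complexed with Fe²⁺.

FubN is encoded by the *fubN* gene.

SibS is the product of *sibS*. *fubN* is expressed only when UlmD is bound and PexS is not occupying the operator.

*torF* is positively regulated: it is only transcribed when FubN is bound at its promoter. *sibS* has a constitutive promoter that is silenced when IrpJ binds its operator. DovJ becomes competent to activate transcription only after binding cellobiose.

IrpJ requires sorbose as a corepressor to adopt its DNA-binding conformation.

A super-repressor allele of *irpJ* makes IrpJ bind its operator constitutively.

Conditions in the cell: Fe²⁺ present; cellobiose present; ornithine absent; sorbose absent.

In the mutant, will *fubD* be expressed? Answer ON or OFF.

ON

Ornithine is absent, so PexS is inactive.
Fe²⁺ is present, so UlmD is active.
No repressor is bound and UlmD is active, so *fubN* is transcribed.
So FubN is produced and active.
No repressor is bound and FubN is active, so *torF* is transcribed.
So TorF is produced and active.
IrpJ is constitutively active in this strain.
With repressor IrpJ bound, *sibS* is not transcribed.
So SibS is not produced.
Cellobiose is present, so DovJ is active.
No repressor is bound and TorF and DovJ are active, so *fubD* is transcribed.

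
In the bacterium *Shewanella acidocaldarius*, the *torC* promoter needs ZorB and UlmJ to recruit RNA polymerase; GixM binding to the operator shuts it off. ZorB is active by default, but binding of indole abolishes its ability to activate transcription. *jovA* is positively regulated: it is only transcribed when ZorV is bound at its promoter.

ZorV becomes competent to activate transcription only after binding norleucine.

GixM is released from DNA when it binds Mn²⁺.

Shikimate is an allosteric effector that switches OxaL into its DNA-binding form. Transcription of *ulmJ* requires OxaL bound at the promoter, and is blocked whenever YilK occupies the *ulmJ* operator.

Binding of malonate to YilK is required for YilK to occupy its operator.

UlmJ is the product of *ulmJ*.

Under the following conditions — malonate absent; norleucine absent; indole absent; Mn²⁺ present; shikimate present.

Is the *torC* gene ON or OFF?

Indole is absent, so ZorB is active.
Mn²⁺ is present, so GixM is inactive.
Shikimate is present, so OxaL is active.
Malonate is absent, so YilK is inactive.
No repressor is bound and OxaL is active, so *ulmJ* is transcribed.
So UlmJ is produced and active.
No repressor is bound and ZorB and UlmJ are active, so *torC* is transcribed.

ON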